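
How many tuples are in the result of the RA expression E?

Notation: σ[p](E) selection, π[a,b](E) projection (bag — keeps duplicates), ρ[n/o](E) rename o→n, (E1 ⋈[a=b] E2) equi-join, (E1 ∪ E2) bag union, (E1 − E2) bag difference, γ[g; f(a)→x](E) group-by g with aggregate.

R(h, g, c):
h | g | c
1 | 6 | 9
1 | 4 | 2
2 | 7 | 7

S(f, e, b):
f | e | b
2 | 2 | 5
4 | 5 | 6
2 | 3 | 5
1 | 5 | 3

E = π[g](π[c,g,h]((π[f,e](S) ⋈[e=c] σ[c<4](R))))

Per-node cardinality:
  S → 4
  π[f,e](S) → 4
  R → 3
  σ[c<4](R) → 1
  (π[f,e](S) ⋈[e=c] σ[c<4](R)) → 1
  π[c,g,h]((π[f,e](S) ⋈[e=c] σ[c<4](R))) → 1
  π[g](π[c,g,h]((π[f,e](S) ⋈[e=c] σ[c<4](R)))) → 1

|E| = 1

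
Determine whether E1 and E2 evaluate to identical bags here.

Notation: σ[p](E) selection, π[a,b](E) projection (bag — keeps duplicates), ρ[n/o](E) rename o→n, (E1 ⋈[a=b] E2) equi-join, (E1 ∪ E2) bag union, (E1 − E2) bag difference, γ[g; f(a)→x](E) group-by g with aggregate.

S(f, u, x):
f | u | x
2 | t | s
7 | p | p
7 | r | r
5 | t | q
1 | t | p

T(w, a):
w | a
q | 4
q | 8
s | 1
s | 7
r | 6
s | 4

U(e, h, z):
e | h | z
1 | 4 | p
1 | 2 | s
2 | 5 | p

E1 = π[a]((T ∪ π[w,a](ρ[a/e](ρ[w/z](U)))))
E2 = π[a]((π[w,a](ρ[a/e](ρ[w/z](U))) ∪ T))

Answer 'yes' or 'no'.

E1 subexpression sizes:
  T → 6
  U → 3
  ρ[w/z](U) → 3
  ρ[a/e](ρ[w/z](U)) → 3
  π[w,a](ρ[a/e](ρ[w/z](U))) → 3
  (T ∪ π[w,a](ρ[a/e](ρ[w/z](U)))) → 9
  π[a]((T ∪ π[w,a](ρ[a/e](ρ[w/z](U))))) → 9
E2 subexpression sizes:
  U → 3
  ρ[w/z](U) → 3
  ρ[a/e](ρ[w/z](U)) → 3
  π[w,a](ρ[a/e](ρ[w/z](U))) → 3
  T → 6
  (π[w,a](ρ[a/e](ρ[w/z](U))) ∪ T) → 9
  π[a]((π[w,a](ρ[a/e](ρ[w/z](U))) ∪ T)) → 9

E1 and E2 produce the same multiset:
a
1
1
1
2
4
4
6
7
8

yes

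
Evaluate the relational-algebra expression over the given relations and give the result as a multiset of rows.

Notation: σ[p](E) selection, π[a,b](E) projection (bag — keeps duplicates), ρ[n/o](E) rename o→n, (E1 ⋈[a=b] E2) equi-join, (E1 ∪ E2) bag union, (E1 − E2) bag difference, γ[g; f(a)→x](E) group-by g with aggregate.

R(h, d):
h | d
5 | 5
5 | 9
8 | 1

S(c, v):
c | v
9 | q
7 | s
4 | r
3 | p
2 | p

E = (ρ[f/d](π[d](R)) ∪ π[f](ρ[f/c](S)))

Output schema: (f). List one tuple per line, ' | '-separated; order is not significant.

Subexpression sizes:
  R → 3
  π[d](R) → 3
  ρ[f/d](π[d](R)) → 3
  S → 5
  ρ[f/c](S) → 5
  π[f](ρ[f/c](S)) → 5
  (ρ[f/d](π[d](R)) ∪ π[f](ρ[f/c](S))) → 8

== RESULT ==
f
1
2
3
4
5
7
9
9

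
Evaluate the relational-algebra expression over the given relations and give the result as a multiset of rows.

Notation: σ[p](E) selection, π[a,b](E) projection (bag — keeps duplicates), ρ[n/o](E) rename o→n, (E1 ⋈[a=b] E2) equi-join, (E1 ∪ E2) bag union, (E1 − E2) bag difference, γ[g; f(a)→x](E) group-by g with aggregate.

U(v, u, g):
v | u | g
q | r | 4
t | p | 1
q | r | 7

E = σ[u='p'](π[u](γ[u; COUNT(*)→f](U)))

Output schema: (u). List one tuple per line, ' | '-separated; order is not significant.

Stepwise |·|:
  U → 3
  γ[u; COUNT(*)→f](U) → 2
  π[u](γ[u; COUNT(*)→f](U)) → 2
  σ[u='p'](π[u](γ[u; COUNT(*)→f](U))) → 1

== RESULT ==
u
p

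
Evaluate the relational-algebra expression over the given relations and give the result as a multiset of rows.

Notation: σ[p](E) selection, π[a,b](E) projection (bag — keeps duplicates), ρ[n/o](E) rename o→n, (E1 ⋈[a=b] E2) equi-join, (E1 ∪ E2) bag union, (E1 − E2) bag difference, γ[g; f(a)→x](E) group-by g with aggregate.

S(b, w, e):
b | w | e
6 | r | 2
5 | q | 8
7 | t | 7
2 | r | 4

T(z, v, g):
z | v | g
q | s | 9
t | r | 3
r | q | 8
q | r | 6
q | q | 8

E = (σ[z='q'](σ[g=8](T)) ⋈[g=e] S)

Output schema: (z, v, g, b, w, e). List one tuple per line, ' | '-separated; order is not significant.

Per-node cardinality:
  T → 5
  σ[g=8](T) → 2
  σ[z='q'](σ[g=8](T)) → 1
  S → 4
  (σ[z='q'](σ[g=8](T)) ⋈[g=e] S) → 1

== RESULT ==
z | v | g | b | w | e
q | q | 8 | 5 | q | 8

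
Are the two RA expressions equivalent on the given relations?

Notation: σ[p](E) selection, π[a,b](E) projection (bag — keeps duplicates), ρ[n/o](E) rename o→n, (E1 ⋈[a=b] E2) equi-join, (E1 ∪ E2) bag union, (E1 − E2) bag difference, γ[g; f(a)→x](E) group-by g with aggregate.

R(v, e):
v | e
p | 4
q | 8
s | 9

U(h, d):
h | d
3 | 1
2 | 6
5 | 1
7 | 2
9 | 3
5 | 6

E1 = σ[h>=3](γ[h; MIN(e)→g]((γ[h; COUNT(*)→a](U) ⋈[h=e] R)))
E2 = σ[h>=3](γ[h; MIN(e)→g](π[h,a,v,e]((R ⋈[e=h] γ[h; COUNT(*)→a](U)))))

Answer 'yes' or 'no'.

E1 per-node cardinality:
  U → 6
  γ[h; COUNT(*)→a](U) → 5
  R → 3
  (γ[h; COUNT(*)→a](U) ⋈[h=e] R) → 1
  γ[h; MIN(e)→g]((γ[h; COUNT(*)→a](U) ⋈[h=e] R)) → 1
  σ[h>=3](γ[h; MIN(e)→g]((γ[h; COUNT(*)→a](U) ⋈[h=e] R))) → 1
E2 per-node cardinality:
  R → 3
  U → 6
  γ[h; COUNT(*)→a](U) → 5
  (R ⋈[e=h] γ[h; COUNT(*)→a](U)) → 1
  π[h,a,v,e]((R ⋈[e=h] γ[h; COUNT(*)→a](U))) → 1
  γ[h; MIN(e)→g](π[h,a,v,e]((R ⋈[e=h] γ[h; COUNT(*)→a](U)))) → 1
  σ[h>=3](γ[h; MIN(e)→g](π[h,a,v,e]((R ⋈[e=h] γ[h; COUNT(*)→a](U))))) → 1

E1 and E2 produce the same multiset:
h | g
9 | 9

yes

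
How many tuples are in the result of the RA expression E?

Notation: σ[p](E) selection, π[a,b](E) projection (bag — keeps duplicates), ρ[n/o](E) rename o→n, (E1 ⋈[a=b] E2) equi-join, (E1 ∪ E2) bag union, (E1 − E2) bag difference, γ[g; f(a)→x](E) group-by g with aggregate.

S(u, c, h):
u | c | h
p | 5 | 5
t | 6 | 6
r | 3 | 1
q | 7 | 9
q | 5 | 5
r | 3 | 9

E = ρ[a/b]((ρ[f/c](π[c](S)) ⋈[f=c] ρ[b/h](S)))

Subexpression sizes:
  S → 6
  π[c](S) → 6
  ρ[f/c](π[c](S)) → 6
  S → 6
  ρ[b/h](S) → 6
  (ρ[f/c](π[c](S)) ⋈[f=c] ρ[b/h](S)) → 10
  ρ[a/b]((ρ[f/c](π[c](S)) ⋈[f=c] ρ[b/h](S))) → 10

|E| = 10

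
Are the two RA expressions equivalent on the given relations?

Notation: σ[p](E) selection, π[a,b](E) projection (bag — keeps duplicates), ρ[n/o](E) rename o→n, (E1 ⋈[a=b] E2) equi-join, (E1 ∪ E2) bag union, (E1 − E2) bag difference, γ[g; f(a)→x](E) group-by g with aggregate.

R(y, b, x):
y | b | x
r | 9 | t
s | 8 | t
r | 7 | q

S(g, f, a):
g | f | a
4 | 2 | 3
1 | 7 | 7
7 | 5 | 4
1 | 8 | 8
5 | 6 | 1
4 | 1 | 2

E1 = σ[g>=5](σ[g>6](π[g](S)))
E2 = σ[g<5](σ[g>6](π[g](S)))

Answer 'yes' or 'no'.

E1 per-node cardinality:
  S → 6
  π[g](S) → 6
  σ[g>6](π[g](S)) → 1
  σ[g>=5](σ[g>6](π[g](S))) → 1
E2 per-node cardinality:
  S → 6
  π[g](S) → 6
  σ[g>6](π[g](S)) → 1
  σ[g<5](σ[g>6](π[g](S))) → 0

E1 result:
g
7
E2 result:
g
(0 rows)
Witness: (7,) appears 1× in E1 but 0× in E2.

no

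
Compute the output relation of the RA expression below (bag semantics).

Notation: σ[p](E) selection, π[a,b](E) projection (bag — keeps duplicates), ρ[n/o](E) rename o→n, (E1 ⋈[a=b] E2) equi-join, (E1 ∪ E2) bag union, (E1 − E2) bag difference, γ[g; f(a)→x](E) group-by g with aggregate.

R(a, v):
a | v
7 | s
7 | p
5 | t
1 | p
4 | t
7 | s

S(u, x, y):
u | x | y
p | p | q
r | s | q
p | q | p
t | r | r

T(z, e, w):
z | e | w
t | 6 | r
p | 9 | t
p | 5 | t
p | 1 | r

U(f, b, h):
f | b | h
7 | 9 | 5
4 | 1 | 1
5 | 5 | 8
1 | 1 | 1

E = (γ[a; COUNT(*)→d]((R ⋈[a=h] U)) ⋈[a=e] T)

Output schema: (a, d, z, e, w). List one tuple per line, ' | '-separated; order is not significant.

Stepwise |·|:
  R → 6
  U → 4
  (R ⋈[a=h] U) → 3
  γ[a; COUNT(*)→d]((R ⋈[a=h] U)) → 2
  T → 4
  (γ[a; COUNT(*)→d]((R ⋈[a=h] U)) ⋈[a=e] T) → 2

== RESULT ==
a | d | z | e | w
1 | 2 | p | 1 | r
5 | 1 | p | 5 | t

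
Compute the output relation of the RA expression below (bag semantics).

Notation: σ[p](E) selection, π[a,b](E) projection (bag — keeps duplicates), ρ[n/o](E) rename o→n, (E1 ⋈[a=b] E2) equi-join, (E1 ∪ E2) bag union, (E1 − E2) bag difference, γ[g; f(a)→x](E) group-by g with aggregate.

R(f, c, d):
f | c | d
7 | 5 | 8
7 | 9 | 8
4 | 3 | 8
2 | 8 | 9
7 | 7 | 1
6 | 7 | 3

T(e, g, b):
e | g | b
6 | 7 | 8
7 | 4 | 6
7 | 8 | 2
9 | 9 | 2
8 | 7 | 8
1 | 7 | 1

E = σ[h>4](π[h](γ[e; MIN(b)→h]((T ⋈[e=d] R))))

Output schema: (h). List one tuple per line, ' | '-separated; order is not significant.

Subexpression sizes:
  T → 6
  R → 6
  (T ⋈[e=d] R) → 5
  γ[e; MIN(b)→h]((T ⋈[e=d] R)) → 3
  π[h](γ[e; MIN(b)→h]((T ⋈[e=d] R))) → 3
  σ[h>4](π[h](γ[e; MIN(b)→h]((T ⋈[e=d] R)))) → 1

== RESULT ==
h
8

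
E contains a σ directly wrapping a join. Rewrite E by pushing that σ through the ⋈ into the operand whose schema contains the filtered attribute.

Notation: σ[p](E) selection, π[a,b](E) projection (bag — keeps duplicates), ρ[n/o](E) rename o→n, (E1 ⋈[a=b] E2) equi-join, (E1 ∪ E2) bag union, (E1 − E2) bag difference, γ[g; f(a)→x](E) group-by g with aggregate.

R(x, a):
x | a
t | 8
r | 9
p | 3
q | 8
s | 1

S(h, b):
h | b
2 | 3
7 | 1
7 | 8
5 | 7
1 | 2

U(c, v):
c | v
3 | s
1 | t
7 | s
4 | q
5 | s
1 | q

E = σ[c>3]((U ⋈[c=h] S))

σ filters on c, owned by the left side.
E' = (σ[c>3](U) ⋈[c=h] S)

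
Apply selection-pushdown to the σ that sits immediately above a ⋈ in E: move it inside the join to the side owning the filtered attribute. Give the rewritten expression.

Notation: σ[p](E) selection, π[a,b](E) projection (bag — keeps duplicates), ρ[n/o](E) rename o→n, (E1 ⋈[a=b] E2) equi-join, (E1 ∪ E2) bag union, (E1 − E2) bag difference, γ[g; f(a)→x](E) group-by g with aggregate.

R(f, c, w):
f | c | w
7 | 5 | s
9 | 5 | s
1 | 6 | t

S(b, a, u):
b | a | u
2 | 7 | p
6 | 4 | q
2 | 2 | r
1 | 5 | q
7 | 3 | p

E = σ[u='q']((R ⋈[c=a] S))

σ filters on u, owned by the right side.
E' = (R ⋈[c=a] σ[u='q'](S))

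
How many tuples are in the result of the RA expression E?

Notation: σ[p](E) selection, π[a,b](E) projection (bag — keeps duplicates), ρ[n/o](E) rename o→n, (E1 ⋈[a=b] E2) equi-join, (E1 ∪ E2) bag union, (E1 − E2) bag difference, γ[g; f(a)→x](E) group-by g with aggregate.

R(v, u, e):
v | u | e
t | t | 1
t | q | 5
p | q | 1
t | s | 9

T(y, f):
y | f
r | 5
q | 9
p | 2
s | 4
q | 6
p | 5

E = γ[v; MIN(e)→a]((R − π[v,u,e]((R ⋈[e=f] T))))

Subexpression sizes:
  R → 4
  R → 4
  T → 6
  (R ⋈[e=f] T) → 3
  π[v,u,e]((R ⋈[e=f] T)) → 3
  (R − π[v,u,e]((R ⋈[e=f] T))) → 2
  γ[v; MIN(e)→a]((R − π[v,u,e]((R ⋈[e=f] T)))) → 2

|E| = 2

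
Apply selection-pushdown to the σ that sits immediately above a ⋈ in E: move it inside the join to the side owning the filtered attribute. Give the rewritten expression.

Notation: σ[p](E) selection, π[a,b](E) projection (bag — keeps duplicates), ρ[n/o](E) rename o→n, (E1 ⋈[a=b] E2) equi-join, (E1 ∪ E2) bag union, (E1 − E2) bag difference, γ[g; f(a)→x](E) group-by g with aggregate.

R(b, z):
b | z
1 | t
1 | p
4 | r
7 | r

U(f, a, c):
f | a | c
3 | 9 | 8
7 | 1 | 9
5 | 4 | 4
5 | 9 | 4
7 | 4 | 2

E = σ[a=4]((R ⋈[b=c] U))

σ filters on a, owned by the right side.
E' = (R ⋈[b=c] σ[a=4](U))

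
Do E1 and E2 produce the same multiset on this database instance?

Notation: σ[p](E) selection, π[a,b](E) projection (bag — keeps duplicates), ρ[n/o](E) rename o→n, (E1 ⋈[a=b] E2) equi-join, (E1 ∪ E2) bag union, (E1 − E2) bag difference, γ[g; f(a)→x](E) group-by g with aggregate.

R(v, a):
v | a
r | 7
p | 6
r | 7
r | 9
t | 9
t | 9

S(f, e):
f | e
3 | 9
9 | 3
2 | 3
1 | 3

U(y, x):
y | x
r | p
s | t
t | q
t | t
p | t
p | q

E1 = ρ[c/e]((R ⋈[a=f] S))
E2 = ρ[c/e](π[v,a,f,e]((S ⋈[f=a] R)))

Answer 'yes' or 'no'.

E1 row counts bottom-up:
  R → 6
  S → 4
  (R ⋈[a=f] S) → 3
  ρ[c/e]((R ⋈[a=f] S)) → 3
E2 row counts bottom-up:
  S → 4
  R → 6
  (S ⋈[f=a] R) → 3
  π[v,a,f,e]((S ⋈[f=a] R)) → 3
  ρ[c/e](π[v,a,f,e]((S ⋈[f=a] R))) → 3

E1 and E2 produce the same multiset:
v | a | f | c
r | 9 | 9 | 3
t | 9 | 9 | 3
t | 9 | 9 | 3

yes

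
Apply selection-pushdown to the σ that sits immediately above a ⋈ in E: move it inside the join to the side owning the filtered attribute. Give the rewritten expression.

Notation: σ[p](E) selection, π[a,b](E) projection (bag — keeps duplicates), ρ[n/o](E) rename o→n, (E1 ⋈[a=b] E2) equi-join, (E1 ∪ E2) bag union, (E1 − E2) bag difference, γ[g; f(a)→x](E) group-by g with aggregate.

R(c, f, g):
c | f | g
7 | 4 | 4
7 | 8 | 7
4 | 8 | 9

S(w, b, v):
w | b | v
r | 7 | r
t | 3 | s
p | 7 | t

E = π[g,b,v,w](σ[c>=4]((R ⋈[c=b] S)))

σ filters on c, owned by the left side.
E' = π[g,b,v,w]((σ[c>=4](R) ⋈[c=b] S))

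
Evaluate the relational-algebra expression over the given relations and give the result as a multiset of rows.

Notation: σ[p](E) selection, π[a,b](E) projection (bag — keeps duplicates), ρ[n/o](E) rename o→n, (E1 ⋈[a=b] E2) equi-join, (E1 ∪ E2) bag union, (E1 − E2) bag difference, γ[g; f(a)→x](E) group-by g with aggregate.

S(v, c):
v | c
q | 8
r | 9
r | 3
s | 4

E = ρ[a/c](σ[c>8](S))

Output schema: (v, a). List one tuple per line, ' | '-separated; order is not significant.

Subexpression sizes:
  S → 4
  σ[c>8](S) → 1
  ρ[a/c](σ[c>8](S)) → 1

== RESULT ==
v | a
r | 9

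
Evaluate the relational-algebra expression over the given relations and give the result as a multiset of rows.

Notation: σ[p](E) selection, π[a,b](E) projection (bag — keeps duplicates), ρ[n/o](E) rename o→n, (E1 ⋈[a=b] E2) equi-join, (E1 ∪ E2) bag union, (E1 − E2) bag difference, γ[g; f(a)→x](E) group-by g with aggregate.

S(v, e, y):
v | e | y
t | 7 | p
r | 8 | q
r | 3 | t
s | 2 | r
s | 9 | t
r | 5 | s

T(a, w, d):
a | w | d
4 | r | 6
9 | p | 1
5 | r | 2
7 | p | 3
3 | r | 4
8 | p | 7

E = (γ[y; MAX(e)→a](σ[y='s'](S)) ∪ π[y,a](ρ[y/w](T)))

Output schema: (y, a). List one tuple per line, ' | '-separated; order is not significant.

Row counts bottom-up:
  S → 6
  σ[y='s'](S) → 1
  γ[y; MAX(e)→a](σ[y='s'](S)) → 1
  T → 6
  ρ[y/w](T) → 6
  π[y,a](ρ[y/w](T)) → 6
  (γ[y; MAX(e)→a](σ[y='s'](S)) ∪ π[y,a](ρ[y/w](T))) → 7

== RESULT ==
y | a
p | 7
p | 8
p | 9
r | 3
r | 4
r | 5
s | 5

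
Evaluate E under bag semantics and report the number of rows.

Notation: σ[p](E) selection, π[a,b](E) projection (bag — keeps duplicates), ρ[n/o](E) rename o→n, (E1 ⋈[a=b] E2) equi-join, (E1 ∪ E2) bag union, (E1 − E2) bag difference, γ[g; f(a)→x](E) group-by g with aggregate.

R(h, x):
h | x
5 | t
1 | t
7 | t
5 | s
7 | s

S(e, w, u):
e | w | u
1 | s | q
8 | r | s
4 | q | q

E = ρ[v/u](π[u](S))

Per-node cardinality:
  S → 3
  π[u](S) → 3
  ρ[v/u](π[u](S)) → 3

|E| = 3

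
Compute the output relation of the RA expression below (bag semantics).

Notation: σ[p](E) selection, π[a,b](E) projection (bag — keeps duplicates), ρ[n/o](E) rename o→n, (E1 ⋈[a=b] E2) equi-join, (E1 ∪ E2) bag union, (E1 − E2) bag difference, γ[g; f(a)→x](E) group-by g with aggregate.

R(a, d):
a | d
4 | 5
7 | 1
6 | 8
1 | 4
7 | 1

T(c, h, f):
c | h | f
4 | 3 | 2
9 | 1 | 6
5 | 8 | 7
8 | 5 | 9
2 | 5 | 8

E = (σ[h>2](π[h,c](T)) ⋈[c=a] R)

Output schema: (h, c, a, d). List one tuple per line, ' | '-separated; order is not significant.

Subexpression sizes:
  T → 5
  π[h,c](T) → 5
  σ[h>2](π[h,c](T)) → 4
  R → 5
  (σ[h>2](π[h,c](T)) ⋈[c=a] R) → 1

== RESULT ==
h | c | a | d
3 | 4 | 4 | 5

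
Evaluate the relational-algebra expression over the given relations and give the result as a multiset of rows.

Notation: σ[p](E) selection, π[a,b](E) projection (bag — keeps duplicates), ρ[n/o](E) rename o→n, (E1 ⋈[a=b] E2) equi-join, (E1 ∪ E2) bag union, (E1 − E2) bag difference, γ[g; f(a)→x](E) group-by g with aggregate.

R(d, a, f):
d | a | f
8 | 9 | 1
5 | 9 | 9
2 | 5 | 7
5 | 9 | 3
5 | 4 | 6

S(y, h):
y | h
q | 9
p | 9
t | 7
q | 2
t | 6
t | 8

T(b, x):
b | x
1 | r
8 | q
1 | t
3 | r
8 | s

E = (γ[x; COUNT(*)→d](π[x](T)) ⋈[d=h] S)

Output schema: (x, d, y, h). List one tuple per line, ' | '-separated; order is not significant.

Row counts bottom-up:
  T → 5
  π[x](T) → 5
  γ[x; COUNT(*)→d](π[x](T)) → 4
  S → 6
  (γ[x; COUNT(*)→d](π[x](T)) ⋈[d=h] S) → 1

== RESULT ==
x | d | y | h
r | 2 | q | 2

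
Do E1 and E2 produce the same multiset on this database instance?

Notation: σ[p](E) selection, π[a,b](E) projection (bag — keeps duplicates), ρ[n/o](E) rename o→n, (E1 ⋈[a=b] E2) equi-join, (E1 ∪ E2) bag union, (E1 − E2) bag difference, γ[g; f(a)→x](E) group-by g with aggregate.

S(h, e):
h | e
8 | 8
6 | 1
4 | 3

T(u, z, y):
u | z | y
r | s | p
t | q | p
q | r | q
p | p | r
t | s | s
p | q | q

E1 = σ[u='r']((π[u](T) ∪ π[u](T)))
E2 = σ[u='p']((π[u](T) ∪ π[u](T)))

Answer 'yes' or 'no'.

E1 per-node cardinality:
  T → 6
  π[u](T) → 6
  T → 6
  π[u](T) → 6
  (π[u](T) ∪ π[u](T)) → 12
  σ[u='r']((π[u](T) ∪ π[u](T))) → 2
E2 per-node cardinality:
  T → 6
  π[u](T) → 6
  T → 6
  π[u](T) → 6
  (π[u](T) ∪ π[u](T)) → 12
  σ[u='p']((π[u](T) ∪ π[u](T))) → 4

E1 result:
u
r
r
E2 result:
u
p
p
p
p
Witness: ('p',) appears 0× in E1 but 4× in E2.

no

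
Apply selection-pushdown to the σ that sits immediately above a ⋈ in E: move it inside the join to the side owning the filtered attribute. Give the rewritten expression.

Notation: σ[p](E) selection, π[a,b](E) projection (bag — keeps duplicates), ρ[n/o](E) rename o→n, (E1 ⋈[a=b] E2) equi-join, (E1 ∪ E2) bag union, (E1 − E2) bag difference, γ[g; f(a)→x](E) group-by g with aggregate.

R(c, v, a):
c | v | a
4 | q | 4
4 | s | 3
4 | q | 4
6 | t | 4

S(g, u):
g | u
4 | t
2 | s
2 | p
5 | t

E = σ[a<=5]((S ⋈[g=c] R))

σ filters on a, owned by the right side.
E' = (S ⋈[g=c] σ[a<=5](R))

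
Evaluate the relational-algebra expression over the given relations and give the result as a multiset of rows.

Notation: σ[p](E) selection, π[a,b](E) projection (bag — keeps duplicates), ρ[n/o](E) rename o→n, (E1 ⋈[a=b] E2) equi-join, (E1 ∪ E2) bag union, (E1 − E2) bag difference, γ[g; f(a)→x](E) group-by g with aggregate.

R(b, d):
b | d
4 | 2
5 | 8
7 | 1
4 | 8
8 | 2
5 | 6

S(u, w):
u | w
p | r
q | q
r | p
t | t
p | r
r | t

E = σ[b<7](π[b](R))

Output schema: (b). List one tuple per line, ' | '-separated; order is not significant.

Subexpression sizes:
  R → 6
  π[b](R) → 6
  σ[b<7](π[b](R)) → 4

== RESULT ==
b
4
4
5
5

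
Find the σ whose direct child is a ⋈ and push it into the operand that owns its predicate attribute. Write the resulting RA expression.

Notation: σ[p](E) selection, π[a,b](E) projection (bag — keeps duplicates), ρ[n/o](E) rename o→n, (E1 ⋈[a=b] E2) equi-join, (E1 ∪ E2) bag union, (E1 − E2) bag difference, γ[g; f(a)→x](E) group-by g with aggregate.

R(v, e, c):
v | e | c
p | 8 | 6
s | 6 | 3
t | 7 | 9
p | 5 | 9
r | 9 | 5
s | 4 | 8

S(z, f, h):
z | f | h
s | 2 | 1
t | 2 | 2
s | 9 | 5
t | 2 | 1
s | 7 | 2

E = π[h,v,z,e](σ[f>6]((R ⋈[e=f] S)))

σ filters on f, owned by the right side.
E' = π[h,v,z,e]((R ⋈[e=f] σ[f>6](S)))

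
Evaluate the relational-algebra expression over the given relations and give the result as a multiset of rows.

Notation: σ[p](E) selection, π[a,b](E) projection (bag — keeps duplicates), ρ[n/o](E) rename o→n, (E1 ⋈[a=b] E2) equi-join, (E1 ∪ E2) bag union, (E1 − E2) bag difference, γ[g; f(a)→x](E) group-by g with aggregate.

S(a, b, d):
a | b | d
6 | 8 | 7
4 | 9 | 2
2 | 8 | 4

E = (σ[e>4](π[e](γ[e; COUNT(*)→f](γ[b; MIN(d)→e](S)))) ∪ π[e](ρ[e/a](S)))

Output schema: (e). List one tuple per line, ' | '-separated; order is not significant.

Per-node cardinality:
  S → 3
  γ[b; MIN(d)→e](S) → 2
  γ[e; COUNT(*)→f](γ[b; MIN(d)→e](S)) → 2
  π[e](γ[e; COUNT(*)→f](γ[b; MIN(d)→e](S))) → 2
  σ[e>4](π[e](γ[e; COUNT(*)→f](γ[b; MIN(d)→e](S)))) → 0
  S → 3
  ρ[e/a](S) → 3
  π[e](ρ[e/a](S)) → 3
  (σ[e>4](π[e](γ[e; COUNT(*)→f](γ[b; MIN(d)→e](S)))) ∪ π[e](ρ[e/a](S))) → 3

== RESULT ==
e
2
4
6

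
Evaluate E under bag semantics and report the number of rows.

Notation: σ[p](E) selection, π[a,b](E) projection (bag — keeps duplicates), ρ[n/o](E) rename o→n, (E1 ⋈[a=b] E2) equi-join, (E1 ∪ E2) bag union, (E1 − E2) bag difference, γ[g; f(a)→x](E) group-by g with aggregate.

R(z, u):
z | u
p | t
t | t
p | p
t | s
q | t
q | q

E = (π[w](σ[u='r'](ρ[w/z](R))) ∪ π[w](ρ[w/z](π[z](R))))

Subexpression sizes:
  R → 6
  ρ[w/z](R) → 6
  σ[u='r'](ρ[w/z](R)) → 0
  π[w](σ[u='r'](ρ[w/z](R))) → 0
  R → 6
  π[z](R) → 6
  ρ[w/z](π[z](R)) → 6
  π[w](ρ[w/z](π[z](R))) → 6
  (π[w](σ[u='r'](ρ[w/z](R))) ∪ π[w](ρ[w/z](π[z](R)))) → 6

|E| = 6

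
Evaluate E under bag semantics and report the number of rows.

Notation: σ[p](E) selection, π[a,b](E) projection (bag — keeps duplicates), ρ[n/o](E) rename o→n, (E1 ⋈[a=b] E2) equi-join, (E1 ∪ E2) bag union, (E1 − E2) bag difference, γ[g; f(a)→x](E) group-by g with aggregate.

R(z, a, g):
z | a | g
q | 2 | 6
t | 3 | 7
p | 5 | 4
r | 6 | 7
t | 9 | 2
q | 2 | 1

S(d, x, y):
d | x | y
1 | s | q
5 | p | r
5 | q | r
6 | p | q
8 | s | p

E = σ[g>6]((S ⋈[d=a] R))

Subexpression sizes:
  S → 5
  R → 6
  (S ⋈[d=a] R) → 3
  σ[g>6]((S ⋈[d=a] R)) → 1

|E| = 1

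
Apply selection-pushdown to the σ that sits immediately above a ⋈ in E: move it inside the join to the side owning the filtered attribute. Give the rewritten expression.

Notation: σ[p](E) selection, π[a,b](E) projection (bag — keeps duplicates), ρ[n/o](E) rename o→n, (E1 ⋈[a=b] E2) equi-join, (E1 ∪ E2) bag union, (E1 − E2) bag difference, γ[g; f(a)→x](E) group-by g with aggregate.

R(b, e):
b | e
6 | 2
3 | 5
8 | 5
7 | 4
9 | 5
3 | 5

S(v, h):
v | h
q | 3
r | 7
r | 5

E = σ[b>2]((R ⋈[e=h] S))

σ filters on b, owned by the left side.
E' = (σ[b>2](R) ⋈[e=h] S)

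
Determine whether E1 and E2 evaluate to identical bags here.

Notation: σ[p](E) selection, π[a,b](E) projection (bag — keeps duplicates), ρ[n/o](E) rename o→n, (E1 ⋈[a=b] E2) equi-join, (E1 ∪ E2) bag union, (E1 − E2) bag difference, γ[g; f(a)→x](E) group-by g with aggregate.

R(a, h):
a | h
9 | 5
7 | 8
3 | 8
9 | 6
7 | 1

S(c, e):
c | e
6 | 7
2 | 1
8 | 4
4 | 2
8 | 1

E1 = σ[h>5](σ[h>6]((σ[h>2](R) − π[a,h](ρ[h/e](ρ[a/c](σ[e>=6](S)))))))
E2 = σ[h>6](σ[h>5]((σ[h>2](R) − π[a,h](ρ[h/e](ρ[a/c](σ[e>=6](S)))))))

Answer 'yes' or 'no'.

E1 stepwise |·|:
  R → 5
  σ[h>2](R) → 4
  S → 5
  σ[e>=6](S) → 1
  ρ[a/c](σ[e>=6](S)) → 1
  ρ[h/e](ρ[a/c](σ[e>=6](S))) → 1
  π[a,h](ρ[h/e](ρ[a/c](σ[e>=6](S)))) → 1
  (σ[h>2](R) − π[a,h](ρ[h/e](ρ[a/c](σ[e>=6](S))))) → 4
  σ[h>6]((σ[h>2](R) − π[a,h](ρ[h/e](ρ[a/c](σ[e>=6](S)))))) → 2
  σ[h>5](σ[h>6]((σ[h>2](R) − π[a,h](ρ[h/e](ρ[a/c](σ[e>=6](S))))))) → 2
E2 stepwise |·|:
  R → 5
  σ[h>2](R) → 4
  S → 5
  σ[e>=6](S) → 1
  ρ[a/c](σ[e>=6](S)) → 1
  ρ[h/e](ρ[a/c](σ[e>=6](S))) → 1
  π[a,h](ρ[h/e](ρ[a/c](σ[e>=6](S)))) → 1
  (σ[h>2](R) − π[a,h](ρ[h/e](ρ[a/c](σ[e>=6](S))))) → 4
  σ[h>5]((σ[h>2](R) − π[a,h](ρ[h/e](ρ[a/c](σ[e>=6](S)))))) → 3
  σ[h>6](σ[h>5]((σ[h>2](R) − π[a,h](ρ[h/e](ρ[a/c](σ[e>=6](S))))))) → 2

E1 and E2 produce the same multiset:
a | h
3 | 8
7 | 8

yes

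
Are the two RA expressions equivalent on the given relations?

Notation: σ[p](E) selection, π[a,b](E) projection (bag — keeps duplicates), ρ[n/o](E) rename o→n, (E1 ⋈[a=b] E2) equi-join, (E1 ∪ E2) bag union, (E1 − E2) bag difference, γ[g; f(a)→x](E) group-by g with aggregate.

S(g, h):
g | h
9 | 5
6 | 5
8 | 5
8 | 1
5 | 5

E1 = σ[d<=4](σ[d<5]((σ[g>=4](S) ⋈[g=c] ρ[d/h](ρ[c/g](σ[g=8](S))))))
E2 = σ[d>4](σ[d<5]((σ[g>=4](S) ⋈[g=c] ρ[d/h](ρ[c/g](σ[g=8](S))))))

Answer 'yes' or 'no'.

E1 subexpression sizes:
  S → 5
  σ[g>=4](S) → 5
  S → 5
  σ[g=8](S) → 2
  ρ[c/g](σ[g=8](S)) → 2
  ρ[d/h](ρ[c/g](σ[g=8](S))) → 2
  (σ[g>=4](S) ⋈[g=c] ρ[d/h](ρ[c/g](σ[g=8](S)))) → 4
  σ[d<5]((σ[g>=4](S) ⋈[g=c] ρ[d/h](ρ[c/g](σ[g=8](S))))) → 2
  σ[d<=4](σ[d<5]((σ[g>=4](S) ⋈[g=c] ρ[d/h](ρ[c/g](σ[g=8](S)))))) → 2
E2 subexpression sizes:
  S → 5
  σ[g>=4](S) → 5
  S → 5
  σ[g=8](S) → 2
  ρ[c/g](σ[g=8](S)) → 2
  ρ[d/h](ρ[c/g](σ[g=8](S))) → 2
  (σ[g>=4](S) ⋈[g=c] ρ[d/h](ρ[c/g](σ[g=8](S)))) → 4
  σ[d<5]((σ[g>=4](S) ⋈[g=c] ρ[d/h](ρ[c/g](σ[g=8](S))))) → 2
  σ[d>4](σ[d<5]((σ[g>=4](S) ⋈[g=c] ρ[d/h](ρ[c/g](σ[g=8](S)))))) → 0

E1 result:
g | h | c | d
8 | 1 | 8 | 1
8 | 5 | 8 | 1
E2 result:
g | h | c | d
(0 rows)
Witness: (8, 1, 8, 1) appears 1× in E1 but 0× in E2.

no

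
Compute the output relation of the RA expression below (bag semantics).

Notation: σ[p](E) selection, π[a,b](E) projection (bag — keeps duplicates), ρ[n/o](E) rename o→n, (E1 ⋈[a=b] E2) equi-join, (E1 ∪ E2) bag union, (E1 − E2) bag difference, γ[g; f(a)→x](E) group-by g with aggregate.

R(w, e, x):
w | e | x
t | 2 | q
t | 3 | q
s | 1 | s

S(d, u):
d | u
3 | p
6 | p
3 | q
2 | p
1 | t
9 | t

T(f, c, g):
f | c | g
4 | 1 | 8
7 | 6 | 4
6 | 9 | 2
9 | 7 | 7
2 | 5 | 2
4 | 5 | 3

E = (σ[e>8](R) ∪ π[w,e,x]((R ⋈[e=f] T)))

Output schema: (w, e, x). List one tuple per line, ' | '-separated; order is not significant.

Subexpression sizes:
  R → 3
  σ[e>8](R) → 0
  R → 3
  T → 6
  (R ⋈[e=f] T) → 1
  π[w,e,x]((R ⋈[e=f] T)) → 1
  (σ[e>8](R) ∪ π[w,e,x]((R ⋈[e=f] T))) → 1

== RESULT ==
w | e | x
t | 2 | q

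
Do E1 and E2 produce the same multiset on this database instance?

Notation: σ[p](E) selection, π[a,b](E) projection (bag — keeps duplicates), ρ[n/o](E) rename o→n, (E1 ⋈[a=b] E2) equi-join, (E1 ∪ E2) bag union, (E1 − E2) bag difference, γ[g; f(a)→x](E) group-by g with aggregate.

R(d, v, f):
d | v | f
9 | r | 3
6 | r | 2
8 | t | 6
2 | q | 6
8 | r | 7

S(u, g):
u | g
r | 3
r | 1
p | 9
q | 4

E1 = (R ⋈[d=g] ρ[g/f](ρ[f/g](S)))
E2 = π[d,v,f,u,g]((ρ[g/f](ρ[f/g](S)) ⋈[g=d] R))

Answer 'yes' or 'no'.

E1 row counts bottom-up:
  R → 5
  S → 4
  ρ[f/g](S) → 4
  ρ[g/f](ρ[f/g](S)) → 4
  (R ⋈[d=g] ρ[g/f](ρ[f/g](S))) → 1
E2 row counts bottom-up:
  S → 4
  ρ[f/g](S) → 4
  ρ[g/f](ρ[f/g](S)) → 4
  R → 5
  (ρ[g/f](ρ[f/g](S)) ⋈[g=d] R) → 1
  π[d,v,f,u,g]((ρ[g/f](ρ[f/g](S)) ⋈[g=d] R)) → 1

E1 and E2 produce the same multiset:
d | v | f | u | g
9 | r | 3 | p | 9

yes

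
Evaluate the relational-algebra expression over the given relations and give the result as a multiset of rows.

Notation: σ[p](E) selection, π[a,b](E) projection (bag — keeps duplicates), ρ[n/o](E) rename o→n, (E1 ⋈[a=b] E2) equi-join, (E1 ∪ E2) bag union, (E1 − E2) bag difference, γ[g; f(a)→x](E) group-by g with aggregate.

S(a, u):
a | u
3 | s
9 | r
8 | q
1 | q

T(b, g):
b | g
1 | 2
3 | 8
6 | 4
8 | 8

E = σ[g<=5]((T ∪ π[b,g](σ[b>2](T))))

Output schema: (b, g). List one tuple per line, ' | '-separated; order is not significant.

Row counts bottom-up:
  T → 4
  T → 4
  σ[b>2](T) → 3
  π[b,g](σ[b>2](T)) → 3
  (T ∪ π[b,g](σ[b>2](T))) → 7
  σ[g<=5]((T ∪ π[b,g](σ[b>2](T)))) → 3

== RESULT ==
b | g
1 | 2
6 | 4
6 | 4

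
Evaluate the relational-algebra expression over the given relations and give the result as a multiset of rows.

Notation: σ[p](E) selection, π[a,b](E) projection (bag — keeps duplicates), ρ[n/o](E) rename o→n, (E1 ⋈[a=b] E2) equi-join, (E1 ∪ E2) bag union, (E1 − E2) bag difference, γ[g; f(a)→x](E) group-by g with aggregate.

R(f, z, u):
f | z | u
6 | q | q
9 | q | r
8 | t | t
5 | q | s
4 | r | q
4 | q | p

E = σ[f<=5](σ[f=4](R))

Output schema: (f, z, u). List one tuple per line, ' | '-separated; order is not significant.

Subexpression sizes:
  R → 6
  σ[f=4](R) → 2
  σ[f<=5](σ[f=4](R)) → 2

== RESULT ==
f | z | u
4 | q | p
4 | r | q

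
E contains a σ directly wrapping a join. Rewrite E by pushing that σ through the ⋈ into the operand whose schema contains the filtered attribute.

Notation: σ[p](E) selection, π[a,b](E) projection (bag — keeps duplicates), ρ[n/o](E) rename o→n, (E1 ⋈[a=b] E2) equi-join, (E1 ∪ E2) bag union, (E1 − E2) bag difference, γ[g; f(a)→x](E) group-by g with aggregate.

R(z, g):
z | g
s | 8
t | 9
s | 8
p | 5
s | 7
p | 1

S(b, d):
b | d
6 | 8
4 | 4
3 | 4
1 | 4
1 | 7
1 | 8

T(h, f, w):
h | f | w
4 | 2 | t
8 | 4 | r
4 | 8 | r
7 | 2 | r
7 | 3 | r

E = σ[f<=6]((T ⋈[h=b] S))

σ filters on f, owned by the left side.
E' = (σ[f<=6](T) ⋈[h=b] S)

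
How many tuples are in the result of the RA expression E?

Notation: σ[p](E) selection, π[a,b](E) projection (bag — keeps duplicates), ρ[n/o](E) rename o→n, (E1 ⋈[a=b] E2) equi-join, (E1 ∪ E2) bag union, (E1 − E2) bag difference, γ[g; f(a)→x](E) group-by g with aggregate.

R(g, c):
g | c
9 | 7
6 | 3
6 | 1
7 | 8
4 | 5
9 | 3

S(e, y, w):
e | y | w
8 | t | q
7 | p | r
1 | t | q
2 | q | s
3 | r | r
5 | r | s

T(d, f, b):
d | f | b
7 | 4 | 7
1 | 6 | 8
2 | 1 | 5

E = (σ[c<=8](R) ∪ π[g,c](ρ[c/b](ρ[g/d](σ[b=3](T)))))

Stepwise |·|:
  R → 6
  σ[c<=8](R) → 6
  T → 3
  σ[b=3](T) → 0
  ρ[g/d](σ[b=3](T)) → 0
  ρ[c/b](ρ[g/d](σ[b=3](T))) → 0
  π[g,c](ρ[c/b](ρ[g/d](σ[b=3](T)))) → 0
  (σ[c<=8](R) ∪ π[g,c](ρ[c/b](ρ[g/d](σ[b=3](T))))) → 6

|E| = 6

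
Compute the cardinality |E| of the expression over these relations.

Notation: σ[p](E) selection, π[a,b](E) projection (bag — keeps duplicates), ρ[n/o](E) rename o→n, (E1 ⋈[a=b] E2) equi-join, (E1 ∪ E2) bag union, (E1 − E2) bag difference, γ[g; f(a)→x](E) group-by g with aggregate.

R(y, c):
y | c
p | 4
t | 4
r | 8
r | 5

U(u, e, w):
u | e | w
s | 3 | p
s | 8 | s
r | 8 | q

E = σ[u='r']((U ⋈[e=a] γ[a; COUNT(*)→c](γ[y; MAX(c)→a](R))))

Subexpression sizes:
  U → 3
  R → 4
  γ[y; MAX(c)→a](R) → 3
  γ[a; COUNT(*)→c](γ[y; MAX(c)→a](R)) → 2
  (U ⋈[e=a] γ[a; COUNT(*)→c](γ[y; MAX(c)→a](R))) → 2
  σ[u='r']((U ⋈[e=a] γ[a; COUNT(*)→c](γ[y; MAX(c)→a](R)))) → 1

|E| = 1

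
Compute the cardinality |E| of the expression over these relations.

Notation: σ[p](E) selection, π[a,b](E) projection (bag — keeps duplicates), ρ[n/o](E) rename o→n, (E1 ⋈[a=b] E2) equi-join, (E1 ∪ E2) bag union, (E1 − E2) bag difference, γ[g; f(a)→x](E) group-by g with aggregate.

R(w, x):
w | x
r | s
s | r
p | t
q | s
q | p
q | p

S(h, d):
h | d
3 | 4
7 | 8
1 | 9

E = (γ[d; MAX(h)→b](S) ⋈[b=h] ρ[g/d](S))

Subexpression sizes:
  S → 3
  γ[d; MAX(h)→b](S) → 3
  S → 3
  ρ[g/d](S) → 3
  (γ[d; MAX(h)→b](S) ⋈[b=h] ρ[g/d](S)) → 3

|E| = 3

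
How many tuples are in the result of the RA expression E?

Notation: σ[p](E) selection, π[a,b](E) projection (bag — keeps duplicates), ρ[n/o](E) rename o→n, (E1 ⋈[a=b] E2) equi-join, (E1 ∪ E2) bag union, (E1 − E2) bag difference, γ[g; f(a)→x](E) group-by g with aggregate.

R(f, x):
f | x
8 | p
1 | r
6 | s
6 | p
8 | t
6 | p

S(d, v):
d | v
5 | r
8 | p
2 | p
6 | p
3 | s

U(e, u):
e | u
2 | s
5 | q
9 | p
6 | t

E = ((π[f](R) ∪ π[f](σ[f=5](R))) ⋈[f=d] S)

Row counts bottom-up:
  R → 6
  π[f](R) → 6
  R → 6
  σ[f=5](R) → 0
  π[f](σ[f=5](R)) → 0
  (π[f](R) ∪ π[f](σ[f=5](R))) → 6
  S → 5
  ((π[f](R) ∪ π[f](σ[f=5](R))) ⋈[f=d] S) → 5

|E| = 5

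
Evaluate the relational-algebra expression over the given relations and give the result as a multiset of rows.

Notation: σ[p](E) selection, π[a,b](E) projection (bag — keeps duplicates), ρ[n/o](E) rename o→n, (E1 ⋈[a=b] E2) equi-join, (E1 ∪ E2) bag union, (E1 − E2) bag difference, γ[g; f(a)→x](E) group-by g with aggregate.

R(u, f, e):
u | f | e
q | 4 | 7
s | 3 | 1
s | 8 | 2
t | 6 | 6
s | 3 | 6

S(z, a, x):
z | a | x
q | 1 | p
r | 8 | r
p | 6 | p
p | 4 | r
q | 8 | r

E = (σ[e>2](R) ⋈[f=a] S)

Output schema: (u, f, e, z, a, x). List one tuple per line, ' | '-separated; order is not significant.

Subexpression sizes:
  R → 5
  σ[e>2](R) → 3
  S → 5
  (σ[e>2](R) ⋈[f=a] S) → 2

== RESULT ==
u | f | e | z | a | x
q | 4 | 7 | p | 4 | r
t | 6 | 6 | p | 6 | p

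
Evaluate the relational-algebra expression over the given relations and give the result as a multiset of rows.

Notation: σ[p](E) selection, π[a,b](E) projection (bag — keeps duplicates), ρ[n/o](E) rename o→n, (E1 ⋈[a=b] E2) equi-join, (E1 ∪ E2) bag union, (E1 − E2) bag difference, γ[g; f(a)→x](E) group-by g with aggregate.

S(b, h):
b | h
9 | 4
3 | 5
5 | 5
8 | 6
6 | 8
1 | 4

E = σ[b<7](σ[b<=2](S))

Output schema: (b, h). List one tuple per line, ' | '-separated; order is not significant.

Row counts bottom-up:
  S → 6
  σ[b<=2](S) → 1
  σ[b<7](σ[b<=2](S)) → 1

== RESULT ==
b | h
1 | 4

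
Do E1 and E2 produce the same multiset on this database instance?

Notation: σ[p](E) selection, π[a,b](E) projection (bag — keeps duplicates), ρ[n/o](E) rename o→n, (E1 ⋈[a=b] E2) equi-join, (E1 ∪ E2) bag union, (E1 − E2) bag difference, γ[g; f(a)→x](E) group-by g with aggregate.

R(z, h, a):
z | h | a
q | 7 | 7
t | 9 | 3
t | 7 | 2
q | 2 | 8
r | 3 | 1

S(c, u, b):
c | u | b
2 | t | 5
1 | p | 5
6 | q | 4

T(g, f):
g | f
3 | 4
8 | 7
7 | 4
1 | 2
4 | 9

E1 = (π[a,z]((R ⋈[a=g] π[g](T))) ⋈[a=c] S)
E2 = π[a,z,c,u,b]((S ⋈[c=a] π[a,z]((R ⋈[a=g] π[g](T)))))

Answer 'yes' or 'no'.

E1 stepwise |·|:
  R → 5
  T → 5
  π[g](T) → 5
  (R ⋈[a=g] π[g](T)) → 4
  π[a,z]((R ⋈[a=g] π[g](T))) → 4
  S → 3
  (π[a,z]((R ⋈[a=g] π[g](T))) ⋈[a=c] S) → 1
E2 stepwise |·|:
  S → 3
  R → 5
  T → 5
  π[g](T) → 5
  (R ⋈[a=g] π[g](T)) → 4
  π[a,z]((R ⋈[a=g] π[g](T))) → 4
  (S ⋈[c=a] π[a,z]((R ⋈[a=g] π[g](T)))) → 1
  π[a,z,c,u,b]((S ⋈[c=a] π[a,z]((R ⋈[a=g] π[g](T))))) → 1

E1 and E2 produce the same multiset:
a | z | c | u | b
1 | r | 1 | p | 5

yes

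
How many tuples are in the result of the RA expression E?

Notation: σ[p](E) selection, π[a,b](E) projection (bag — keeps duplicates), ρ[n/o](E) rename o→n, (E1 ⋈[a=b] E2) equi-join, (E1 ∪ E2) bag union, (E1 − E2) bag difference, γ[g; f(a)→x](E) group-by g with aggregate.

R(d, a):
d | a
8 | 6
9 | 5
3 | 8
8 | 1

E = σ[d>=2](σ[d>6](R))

Subexpression sizes:
  R → 4
  σ[d>6](R) → 3
  σ[d>=2](σ[d>6](R)) → 3

|E| = 3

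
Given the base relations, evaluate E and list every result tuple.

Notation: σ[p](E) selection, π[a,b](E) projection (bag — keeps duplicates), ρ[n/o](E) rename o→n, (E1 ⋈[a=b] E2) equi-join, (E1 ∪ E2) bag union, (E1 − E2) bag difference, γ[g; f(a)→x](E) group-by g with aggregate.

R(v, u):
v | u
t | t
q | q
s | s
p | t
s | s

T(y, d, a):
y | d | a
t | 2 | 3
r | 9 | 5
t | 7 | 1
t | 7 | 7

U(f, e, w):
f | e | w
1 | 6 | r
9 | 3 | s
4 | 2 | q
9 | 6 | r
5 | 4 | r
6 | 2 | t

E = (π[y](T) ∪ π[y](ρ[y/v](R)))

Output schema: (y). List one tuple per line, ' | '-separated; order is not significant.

Per-node cardinality:
  T → 4
  π[y](T) → 4
  R → 5
  ρ[y/v](R) → 5
  π[y](ρ[y/v](R)) → 5
  (π[y](T) ∪ π[y](ρ[y/v](R))) → 9

== RESULT ==
y
p
q
r
s
s
t
t
t
t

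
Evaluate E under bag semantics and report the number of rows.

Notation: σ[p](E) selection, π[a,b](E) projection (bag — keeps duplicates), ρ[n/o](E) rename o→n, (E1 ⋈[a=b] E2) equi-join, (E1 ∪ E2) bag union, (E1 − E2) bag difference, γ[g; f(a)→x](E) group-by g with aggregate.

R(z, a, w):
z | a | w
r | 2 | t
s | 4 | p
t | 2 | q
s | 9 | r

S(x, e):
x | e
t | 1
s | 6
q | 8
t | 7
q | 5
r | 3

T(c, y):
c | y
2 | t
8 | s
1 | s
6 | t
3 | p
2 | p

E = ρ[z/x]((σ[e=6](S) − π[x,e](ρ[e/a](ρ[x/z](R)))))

Stepwise |·|:
  S → 6
  σ[e=6](S) → 1
  R → 4
  ρ[x/z](R) → 4
  ρ[e/a](ρ[x/z](R)) → 4
  π[x,e](ρ[e/a](ρ[x/z](R))) → 4
  (σ[e=6](S) − π[x,e](ρ[e/a](ρ[x/z](R)))) → 1
  ρ[z/x]((σ[e=6](S) − π[x,e](ρ[e/a](ρ[x/z](R))))) → 1

|E| = 1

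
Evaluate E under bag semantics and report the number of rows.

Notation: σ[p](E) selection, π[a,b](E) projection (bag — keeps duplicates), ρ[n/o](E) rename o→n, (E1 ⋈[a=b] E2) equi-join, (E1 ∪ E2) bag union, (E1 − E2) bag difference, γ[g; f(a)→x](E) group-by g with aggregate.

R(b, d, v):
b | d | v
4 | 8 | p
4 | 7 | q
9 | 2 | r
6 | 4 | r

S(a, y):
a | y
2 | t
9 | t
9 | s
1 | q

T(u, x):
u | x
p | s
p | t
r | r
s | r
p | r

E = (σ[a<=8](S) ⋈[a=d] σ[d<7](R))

Row counts bottom-up:
  S → 4
  σ[a<=8](S) → 2
  R → 4
  σ[d<7](R) → 2
  (σ[a<=8](S) ⋈[a=d] σ[d<7](R)) → 1

|E| = 1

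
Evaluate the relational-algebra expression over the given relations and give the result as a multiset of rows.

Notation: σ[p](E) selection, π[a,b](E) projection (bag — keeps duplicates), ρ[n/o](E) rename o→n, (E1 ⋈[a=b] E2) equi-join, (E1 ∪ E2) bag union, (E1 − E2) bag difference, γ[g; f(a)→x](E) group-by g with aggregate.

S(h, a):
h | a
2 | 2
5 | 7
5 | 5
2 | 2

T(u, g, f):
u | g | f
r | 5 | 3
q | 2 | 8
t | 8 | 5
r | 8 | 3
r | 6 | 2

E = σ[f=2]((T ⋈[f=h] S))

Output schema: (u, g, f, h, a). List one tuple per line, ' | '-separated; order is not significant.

Row counts bottom-up:
  T → 5
  S → 4
  (T ⋈[f=h] S) → 4
  σ[f=2]((T ⋈[f=h] S)) → 2

== RESULT ==
u | g | f | h | a
r | 6 | 2 | 2 | 2
r | 6 | 2 | 2 | 2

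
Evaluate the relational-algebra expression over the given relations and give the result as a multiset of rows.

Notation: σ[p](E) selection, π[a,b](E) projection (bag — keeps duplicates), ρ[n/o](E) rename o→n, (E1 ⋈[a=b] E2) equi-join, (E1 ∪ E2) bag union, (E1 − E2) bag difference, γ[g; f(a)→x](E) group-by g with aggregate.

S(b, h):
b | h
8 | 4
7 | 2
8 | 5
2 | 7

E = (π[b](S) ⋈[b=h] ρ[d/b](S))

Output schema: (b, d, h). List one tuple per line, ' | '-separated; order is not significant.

Per-node cardinality:
  S → 4
  π[b](S) → 4
  S → 4
  ρ[d/b](S) → 4
  (π[b](S) ⋈[b=h] ρ[d/b](S)) → 2

== RESULT ==
b | d | h
2 | 7 | 2
7 | 2 | 7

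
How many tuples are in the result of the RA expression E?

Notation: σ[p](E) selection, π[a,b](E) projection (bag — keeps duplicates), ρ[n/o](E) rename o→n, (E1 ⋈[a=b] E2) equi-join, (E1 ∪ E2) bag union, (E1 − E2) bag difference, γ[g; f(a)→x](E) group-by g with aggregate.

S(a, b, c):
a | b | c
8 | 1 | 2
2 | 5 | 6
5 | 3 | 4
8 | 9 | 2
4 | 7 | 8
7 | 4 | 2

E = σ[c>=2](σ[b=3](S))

Subexpression sizes:
  S → 6
  σ[b=3](S) → 1
  σ[c>=2](σ[b=3](S)) → 1

|E| = 1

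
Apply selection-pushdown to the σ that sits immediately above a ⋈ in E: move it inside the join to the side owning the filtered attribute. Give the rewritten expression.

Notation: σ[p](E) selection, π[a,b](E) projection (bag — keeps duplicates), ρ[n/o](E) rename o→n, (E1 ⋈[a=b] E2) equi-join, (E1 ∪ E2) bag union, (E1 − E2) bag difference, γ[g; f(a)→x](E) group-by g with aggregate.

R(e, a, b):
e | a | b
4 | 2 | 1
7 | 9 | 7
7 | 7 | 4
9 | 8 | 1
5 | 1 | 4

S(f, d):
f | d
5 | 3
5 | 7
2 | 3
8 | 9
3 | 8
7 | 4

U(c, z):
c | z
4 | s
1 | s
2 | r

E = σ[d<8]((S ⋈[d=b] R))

σ filters on d, owned by the left side.
E' = (σ[d<8](S) ⋈[d=b] R)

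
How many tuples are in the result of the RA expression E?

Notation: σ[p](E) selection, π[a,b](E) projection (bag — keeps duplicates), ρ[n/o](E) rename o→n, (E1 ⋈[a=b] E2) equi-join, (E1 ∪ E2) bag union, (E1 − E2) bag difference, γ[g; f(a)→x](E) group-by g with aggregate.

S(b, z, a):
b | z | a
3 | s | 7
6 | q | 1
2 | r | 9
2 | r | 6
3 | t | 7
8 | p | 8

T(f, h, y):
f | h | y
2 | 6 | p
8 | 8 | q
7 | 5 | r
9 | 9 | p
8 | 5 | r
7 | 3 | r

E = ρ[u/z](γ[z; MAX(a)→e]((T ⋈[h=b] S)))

Per-node cardinality:
  T → 6
  S → 6
  (T ⋈[h=b] S) → 4
  γ[z; MAX(a)→e]((T ⋈[h=b] S)) → 4
  ρ[u/z](γ[z; MAX(a)→e]((T ⋈[h=b] S))) → 4

|E| = 4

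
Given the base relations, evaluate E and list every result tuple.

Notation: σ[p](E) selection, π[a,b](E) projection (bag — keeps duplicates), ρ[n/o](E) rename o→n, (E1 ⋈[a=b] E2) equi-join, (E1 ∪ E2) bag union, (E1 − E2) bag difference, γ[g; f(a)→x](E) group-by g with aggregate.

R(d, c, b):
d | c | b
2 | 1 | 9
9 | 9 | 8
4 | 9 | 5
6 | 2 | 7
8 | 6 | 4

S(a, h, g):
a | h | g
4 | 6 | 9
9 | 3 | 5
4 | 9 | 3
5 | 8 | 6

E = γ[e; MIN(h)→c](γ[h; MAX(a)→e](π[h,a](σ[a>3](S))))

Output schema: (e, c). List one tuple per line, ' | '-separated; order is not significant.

Per-node cardinality:
  S → 4
  σ[a>3](S) → 4
  π[h,a](σ[a>3](S)) → 4
  γ[h; MAX(a)→e](π[h,a](σ[a>3](S))) → 4
  γ[e; MIN(h)→c](γ[h; MAX(a)→e](π[h,a](σ[a>3](S)))) → 3

== RESULT ==
e | c
4 | 6
5 | 8
9 | 3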